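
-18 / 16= -9 / 8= -1.12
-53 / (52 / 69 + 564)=-3657 / 38968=-0.09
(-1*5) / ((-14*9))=5 / 126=0.04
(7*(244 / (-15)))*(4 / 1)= -6832 / 15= -455.47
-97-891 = -988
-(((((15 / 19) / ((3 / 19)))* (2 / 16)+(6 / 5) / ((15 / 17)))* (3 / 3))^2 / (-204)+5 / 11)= -39066301 / 89760000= -0.44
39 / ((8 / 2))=39 / 4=9.75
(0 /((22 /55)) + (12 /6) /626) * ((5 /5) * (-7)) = -7 /313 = -0.02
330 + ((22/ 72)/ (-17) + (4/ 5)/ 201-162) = 34440491/ 205020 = 167.99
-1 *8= -8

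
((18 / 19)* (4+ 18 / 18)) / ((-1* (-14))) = 45 / 133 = 0.34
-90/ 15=-6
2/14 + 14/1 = 14.14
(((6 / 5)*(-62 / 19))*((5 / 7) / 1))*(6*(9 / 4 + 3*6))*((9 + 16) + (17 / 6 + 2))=-1348407 / 133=-10138.40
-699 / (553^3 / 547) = -382353 / 169112377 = -0.00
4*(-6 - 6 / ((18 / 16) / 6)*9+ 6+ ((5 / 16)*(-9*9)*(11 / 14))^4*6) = 1181350665191331 / 314703872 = 3753848.52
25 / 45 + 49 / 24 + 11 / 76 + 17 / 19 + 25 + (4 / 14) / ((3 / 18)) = 30.35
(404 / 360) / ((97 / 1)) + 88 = 768341 / 8730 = 88.01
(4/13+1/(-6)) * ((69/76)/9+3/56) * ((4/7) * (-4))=-0.05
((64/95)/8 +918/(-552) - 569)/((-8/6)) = 14960577/34960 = 427.93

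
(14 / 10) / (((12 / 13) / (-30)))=-91 / 2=-45.50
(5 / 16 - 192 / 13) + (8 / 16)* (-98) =-13199 / 208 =-63.46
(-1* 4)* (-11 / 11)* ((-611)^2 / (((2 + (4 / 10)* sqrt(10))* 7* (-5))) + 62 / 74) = -27623150 / 777 + 746642* sqrt(10) / 105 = -13064.46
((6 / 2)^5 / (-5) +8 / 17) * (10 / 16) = -4091 / 136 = -30.08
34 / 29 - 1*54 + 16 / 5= -49.63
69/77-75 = -5706/77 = -74.10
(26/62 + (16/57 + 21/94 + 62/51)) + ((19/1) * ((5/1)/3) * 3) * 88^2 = 2077320643117/2823666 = 735682.14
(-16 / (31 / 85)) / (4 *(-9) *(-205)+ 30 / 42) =-1904 / 320323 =-0.01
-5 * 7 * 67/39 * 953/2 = -2234785/78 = -28651.09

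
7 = 7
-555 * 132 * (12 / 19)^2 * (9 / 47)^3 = -7690541760 / 37480103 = -205.19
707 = 707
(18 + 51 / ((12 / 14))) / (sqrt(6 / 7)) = 83.71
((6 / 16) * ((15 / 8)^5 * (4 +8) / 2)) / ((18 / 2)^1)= 759375 / 131072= 5.79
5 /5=1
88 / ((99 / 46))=368 / 9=40.89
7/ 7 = 1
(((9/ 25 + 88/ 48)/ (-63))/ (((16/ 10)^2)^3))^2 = 862890625/ 200385994162176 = 0.00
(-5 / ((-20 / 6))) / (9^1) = 0.17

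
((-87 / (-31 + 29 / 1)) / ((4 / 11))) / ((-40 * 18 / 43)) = -13717 / 1920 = -7.14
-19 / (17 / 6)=-114 / 17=-6.71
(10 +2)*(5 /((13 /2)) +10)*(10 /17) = 76.02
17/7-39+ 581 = 3811/7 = 544.43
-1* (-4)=4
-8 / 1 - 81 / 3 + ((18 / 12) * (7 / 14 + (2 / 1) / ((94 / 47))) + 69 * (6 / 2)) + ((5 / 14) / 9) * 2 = 174.33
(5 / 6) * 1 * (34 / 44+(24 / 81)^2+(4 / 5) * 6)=4.72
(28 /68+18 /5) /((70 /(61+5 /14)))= 292919 /83300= 3.52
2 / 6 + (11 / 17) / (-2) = 1 / 102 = 0.01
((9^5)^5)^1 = 717897987691852588770249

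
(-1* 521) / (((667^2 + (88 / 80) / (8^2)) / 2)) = -666880 / 284728971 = -0.00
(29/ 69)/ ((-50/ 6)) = -29/ 575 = -0.05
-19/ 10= -1.90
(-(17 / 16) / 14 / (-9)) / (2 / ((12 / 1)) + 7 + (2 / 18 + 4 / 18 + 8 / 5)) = 85 / 91728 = 0.00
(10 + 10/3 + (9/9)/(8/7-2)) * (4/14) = 73/21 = 3.48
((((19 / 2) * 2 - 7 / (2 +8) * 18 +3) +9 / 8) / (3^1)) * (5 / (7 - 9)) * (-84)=2947 / 4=736.75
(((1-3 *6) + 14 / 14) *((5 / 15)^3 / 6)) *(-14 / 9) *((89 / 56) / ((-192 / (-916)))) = 20381 / 17496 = 1.16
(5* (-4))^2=400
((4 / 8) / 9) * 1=1 / 18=0.06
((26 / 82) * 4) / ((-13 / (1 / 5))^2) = 4 / 13325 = 0.00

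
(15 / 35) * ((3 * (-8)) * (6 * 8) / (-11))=3456 / 77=44.88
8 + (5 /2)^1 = 21 /2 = 10.50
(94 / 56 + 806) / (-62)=-22615 / 1736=-13.03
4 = 4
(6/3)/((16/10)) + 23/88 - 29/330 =1.42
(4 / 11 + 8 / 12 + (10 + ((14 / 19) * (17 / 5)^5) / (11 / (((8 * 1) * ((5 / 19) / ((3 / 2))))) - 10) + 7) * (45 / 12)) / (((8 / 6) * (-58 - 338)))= 27973356707 / 28636344000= 0.98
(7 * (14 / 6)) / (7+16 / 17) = 833 / 405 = 2.06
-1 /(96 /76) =-19 /24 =-0.79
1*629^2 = 395641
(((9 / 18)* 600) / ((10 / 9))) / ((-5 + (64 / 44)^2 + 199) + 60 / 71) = 8591 / 6267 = 1.37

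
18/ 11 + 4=62/ 11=5.64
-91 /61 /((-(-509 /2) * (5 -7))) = 91 /31049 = 0.00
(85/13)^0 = 1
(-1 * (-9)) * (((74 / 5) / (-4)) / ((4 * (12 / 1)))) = -111 / 160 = -0.69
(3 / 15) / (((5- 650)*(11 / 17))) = -17 / 35475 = -0.00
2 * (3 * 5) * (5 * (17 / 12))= 425 / 2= 212.50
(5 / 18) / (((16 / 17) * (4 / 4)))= 85 / 288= 0.30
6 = 6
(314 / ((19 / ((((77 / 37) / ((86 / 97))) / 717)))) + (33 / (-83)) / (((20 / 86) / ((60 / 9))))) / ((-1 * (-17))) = -20406458039 / 30582286323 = -0.67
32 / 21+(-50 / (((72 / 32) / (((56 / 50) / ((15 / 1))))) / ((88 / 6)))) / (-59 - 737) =876928 / 564165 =1.55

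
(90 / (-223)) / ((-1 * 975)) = 6 / 14495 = 0.00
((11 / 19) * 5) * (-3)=-165 / 19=-8.68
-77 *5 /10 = -77 /2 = -38.50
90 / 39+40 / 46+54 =17096 / 299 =57.18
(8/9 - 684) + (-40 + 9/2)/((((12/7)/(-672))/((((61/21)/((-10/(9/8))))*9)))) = -41611.06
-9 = -9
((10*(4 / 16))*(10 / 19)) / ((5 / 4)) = 20 / 19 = 1.05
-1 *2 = -2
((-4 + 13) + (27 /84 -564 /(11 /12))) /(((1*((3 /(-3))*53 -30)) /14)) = 186633 /1826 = 102.21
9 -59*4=-227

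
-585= -585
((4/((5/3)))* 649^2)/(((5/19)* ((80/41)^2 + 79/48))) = 7748777513664/10999975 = 704435.92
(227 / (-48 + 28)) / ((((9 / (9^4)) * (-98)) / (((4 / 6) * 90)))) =496449 / 98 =5065.81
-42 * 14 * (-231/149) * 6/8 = 101871/149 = 683.70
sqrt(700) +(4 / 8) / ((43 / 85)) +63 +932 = 10 * sqrt(7) +85655 / 86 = 1022.45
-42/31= -1.35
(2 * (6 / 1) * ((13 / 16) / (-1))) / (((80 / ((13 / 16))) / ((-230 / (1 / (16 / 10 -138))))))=-3976401 / 1280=-3106.56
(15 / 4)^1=15 / 4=3.75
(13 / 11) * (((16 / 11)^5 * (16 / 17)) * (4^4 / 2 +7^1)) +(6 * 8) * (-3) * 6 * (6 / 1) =-126680113728 / 30116537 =-4206.33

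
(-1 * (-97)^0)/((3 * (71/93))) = -31/71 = -0.44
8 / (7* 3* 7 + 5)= 1 / 19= 0.05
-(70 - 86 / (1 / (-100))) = -8670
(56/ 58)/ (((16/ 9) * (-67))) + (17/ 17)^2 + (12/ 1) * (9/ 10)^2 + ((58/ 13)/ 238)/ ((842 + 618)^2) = 68633333316839/ 6407208043600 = 10.71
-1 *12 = -12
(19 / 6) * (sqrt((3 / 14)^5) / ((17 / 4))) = 0.02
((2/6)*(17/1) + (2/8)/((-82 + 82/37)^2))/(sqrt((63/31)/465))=6123293383*sqrt(105)/732001536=85.72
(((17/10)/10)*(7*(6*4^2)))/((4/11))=7854/25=314.16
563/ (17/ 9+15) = 5067/ 152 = 33.34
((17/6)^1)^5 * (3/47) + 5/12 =1470617/121824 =12.07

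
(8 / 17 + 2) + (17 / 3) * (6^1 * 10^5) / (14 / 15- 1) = -866999958 / 17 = -50999997.53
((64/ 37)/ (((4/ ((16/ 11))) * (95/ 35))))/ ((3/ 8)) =14336/ 23199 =0.62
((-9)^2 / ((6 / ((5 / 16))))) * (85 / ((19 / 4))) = 11475 / 152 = 75.49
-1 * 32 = -32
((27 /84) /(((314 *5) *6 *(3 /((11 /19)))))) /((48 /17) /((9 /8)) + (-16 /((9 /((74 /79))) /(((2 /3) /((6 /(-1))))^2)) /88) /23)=2724687801 /1038492533543360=0.00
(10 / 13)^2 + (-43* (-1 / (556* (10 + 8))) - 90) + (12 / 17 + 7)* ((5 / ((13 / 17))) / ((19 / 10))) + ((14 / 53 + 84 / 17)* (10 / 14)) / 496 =-62.88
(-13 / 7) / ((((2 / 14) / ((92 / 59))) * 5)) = -1196 / 295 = -4.05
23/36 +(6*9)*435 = 845663/36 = 23490.64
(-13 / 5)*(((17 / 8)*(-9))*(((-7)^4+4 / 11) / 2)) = 10507887 / 176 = 59703.90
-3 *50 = -150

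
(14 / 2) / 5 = 1.40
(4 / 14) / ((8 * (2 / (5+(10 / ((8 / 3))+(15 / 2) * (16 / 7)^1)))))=725 / 1568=0.46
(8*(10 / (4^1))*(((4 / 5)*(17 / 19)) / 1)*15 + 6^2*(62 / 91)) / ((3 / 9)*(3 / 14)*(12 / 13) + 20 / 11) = 2275284 / 17917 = 126.99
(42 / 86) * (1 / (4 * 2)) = 0.06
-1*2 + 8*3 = 22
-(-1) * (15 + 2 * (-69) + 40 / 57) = -6971 / 57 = -122.30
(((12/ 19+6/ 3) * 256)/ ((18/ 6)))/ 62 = 6400/ 1767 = 3.62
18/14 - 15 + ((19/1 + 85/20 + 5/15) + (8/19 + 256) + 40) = 488839/1596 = 306.29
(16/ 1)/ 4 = 4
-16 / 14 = -8 / 7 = -1.14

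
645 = 645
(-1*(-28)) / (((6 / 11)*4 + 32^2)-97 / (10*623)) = 1918840 / 70323173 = 0.03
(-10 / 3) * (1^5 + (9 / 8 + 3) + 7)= -40.42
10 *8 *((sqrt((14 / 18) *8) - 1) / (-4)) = 20 - 40 *sqrt(14) / 3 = -29.89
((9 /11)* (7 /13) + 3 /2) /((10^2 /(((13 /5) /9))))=37 /6600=0.01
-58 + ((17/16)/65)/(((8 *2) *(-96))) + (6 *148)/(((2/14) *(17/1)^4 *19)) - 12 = -177438412989443/2534975938560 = -70.00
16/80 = 1/5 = 0.20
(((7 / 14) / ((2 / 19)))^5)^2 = 6131066257801 / 1048576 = 5847040.42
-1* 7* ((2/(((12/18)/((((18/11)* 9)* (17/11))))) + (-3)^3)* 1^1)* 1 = -34965/121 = -288.97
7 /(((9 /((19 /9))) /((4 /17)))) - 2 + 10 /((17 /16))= 10738 /1377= 7.80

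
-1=-1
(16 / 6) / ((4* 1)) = 2 / 3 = 0.67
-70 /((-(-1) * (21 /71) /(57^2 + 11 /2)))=-2310695 /3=-770231.67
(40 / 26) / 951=20 / 12363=0.00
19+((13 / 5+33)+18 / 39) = 3579 / 65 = 55.06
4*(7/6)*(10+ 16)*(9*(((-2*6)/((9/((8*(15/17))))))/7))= -1468.24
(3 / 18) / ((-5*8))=-1 / 240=-0.00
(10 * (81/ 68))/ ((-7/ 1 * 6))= -135/ 476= -0.28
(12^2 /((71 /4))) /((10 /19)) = 5472 /355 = 15.41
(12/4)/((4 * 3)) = 0.25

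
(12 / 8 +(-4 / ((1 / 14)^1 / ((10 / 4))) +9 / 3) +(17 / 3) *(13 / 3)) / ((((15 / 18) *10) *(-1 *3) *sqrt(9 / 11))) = 1997 *sqrt(11) / 1350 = 4.91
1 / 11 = 0.09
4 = 4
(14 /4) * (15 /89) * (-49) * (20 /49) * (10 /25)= -4.72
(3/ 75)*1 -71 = -1774/ 25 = -70.96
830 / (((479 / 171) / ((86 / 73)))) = 349.07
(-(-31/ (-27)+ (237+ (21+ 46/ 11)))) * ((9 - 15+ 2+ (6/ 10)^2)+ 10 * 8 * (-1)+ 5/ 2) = 317293913/ 14850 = 21366.59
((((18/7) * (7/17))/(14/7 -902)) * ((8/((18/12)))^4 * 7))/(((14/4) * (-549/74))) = 4849664/18899325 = 0.26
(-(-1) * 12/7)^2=144/49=2.94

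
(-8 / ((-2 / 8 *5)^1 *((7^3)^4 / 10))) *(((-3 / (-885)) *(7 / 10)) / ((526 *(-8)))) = -2 / 767054476778275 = -0.00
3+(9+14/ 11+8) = 234/ 11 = 21.27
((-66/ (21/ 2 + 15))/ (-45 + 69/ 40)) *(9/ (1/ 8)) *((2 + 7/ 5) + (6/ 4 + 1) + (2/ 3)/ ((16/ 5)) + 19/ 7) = 2608672/ 68663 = 37.99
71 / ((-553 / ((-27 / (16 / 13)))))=24921 / 8848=2.82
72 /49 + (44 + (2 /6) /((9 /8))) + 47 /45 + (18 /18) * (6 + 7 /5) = 71720 /1323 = 54.21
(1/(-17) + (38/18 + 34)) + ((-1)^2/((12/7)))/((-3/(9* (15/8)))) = 160447/4896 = 32.77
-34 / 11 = -3.09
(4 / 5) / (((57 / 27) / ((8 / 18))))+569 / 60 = 11003 / 1140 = 9.65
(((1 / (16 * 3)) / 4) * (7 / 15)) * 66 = 77 / 480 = 0.16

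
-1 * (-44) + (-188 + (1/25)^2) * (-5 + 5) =44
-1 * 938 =-938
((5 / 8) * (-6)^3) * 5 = -675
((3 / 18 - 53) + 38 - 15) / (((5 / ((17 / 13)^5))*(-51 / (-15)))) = -14950259 / 2227758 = -6.71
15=15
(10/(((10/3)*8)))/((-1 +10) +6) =1/40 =0.02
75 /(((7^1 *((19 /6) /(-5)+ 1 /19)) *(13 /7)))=-42750 /4303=-9.93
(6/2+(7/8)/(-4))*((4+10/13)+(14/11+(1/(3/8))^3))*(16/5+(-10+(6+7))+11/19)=172922372/366795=471.44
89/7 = 12.71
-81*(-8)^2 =-5184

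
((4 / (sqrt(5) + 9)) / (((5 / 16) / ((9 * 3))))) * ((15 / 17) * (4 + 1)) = 58320 / 323 - 6480 * sqrt(5) / 323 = 135.70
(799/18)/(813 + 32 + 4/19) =15181/289062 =0.05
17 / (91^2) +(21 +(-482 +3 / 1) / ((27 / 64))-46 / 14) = -249901193 / 223587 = -1117.69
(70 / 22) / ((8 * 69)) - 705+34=-4074277 / 6072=-670.99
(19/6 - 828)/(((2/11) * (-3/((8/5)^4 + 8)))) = 41264762/1875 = 22007.87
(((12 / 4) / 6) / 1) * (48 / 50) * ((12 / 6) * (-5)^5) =-3000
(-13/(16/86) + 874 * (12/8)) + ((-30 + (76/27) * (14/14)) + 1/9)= 1214.05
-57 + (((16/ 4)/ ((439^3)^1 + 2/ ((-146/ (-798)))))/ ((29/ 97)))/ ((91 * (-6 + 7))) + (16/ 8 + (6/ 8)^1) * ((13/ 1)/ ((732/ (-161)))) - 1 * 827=-42562302032960075453/ 47722912393949520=-891.86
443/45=9.84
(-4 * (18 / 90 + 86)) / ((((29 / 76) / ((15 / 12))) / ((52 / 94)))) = -624.84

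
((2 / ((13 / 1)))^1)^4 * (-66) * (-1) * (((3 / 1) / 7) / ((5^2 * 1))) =0.00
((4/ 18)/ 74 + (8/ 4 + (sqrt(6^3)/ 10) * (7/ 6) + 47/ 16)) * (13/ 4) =91 * sqrt(6)/ 40 + 342199/ 21312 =21.63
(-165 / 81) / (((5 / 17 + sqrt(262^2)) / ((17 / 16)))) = -15895 / 1926288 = -0.01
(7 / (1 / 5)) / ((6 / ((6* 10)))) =350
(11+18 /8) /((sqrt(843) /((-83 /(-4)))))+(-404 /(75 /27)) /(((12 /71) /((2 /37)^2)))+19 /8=-38141 /273800+4399 * sqrt(843) /13488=9.33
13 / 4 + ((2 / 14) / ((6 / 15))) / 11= 1011 / 308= 3.28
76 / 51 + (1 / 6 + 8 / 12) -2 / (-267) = 21161 / 9078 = 2.33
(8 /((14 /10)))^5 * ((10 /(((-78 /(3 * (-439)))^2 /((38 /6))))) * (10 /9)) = 9373949440000000 /76690341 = 122231161.29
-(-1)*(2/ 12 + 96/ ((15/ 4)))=773/ 30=25.77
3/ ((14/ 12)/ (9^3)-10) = -13122/ 43733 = -0.30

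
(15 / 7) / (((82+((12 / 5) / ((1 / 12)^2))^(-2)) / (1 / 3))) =14929920 / 1713954991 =0.01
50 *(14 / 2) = 350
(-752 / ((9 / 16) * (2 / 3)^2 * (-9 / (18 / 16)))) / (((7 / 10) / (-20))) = -75200 / 7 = -10742.86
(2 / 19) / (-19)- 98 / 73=-35524 / 26353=-1.35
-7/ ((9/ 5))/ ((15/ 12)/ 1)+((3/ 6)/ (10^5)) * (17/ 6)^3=-3.11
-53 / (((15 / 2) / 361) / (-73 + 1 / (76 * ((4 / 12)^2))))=5577773 / 30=185925.77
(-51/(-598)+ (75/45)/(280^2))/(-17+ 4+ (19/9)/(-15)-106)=-10798371/15081387776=-0.00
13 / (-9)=-13 / 9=-1.44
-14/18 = -0.78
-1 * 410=-410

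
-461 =-461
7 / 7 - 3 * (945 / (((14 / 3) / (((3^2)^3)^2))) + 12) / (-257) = 645701401 / 514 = 1256228.41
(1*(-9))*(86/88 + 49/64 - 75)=464157/704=659.31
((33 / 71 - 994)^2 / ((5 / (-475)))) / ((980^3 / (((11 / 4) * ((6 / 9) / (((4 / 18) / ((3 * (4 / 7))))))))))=-9359917472961 / 6642368420800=-1.41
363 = 363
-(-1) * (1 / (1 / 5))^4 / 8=625 / 8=78.12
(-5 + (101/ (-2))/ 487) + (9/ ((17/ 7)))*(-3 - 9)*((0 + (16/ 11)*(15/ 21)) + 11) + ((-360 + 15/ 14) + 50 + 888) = 24599228/ 637483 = 38.59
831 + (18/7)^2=41043/49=837.61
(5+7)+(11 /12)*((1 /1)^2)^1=155 /12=12.92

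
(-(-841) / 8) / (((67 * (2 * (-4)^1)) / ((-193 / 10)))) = 162313 / 42880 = 3.79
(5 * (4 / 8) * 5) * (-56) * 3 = -2100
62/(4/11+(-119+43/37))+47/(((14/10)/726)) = 4078514341/167342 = 24372.33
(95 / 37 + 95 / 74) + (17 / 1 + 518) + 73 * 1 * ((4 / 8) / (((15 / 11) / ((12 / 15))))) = 3109469 / 5550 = 560.26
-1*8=-8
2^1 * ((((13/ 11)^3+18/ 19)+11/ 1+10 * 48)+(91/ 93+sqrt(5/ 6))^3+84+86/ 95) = 21367 * sqrt(30)/ 17298+118363741590509/ 101706920865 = 1170.54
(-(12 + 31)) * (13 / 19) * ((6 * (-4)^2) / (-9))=17888 / 57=313.82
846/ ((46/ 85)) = 35955/ 23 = 1563.26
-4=-4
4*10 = 40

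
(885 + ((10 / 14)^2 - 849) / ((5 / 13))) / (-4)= 323663 / 980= 330.27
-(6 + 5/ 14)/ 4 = -89/ 56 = -1.59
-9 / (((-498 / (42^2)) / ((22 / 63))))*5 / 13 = 4620 / 1079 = 4.28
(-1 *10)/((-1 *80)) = 1/8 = 0.12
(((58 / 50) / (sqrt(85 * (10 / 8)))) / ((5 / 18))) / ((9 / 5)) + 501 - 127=116 * sqrt(17) / 2125 + 374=374.23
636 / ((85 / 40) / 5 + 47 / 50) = 42400 / 91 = 465.93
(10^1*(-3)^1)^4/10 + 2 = 81002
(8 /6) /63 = 4 /189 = 0.02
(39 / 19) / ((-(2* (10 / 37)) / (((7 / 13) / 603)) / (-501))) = 43253 / 25460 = 1.70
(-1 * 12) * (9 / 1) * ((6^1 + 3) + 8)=-1836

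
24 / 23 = 1.04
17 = 17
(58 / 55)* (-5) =-58 / 11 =-5.27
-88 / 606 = -44 / 303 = -0.15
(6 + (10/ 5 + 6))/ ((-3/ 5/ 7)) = -490/ 3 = -163.33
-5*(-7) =35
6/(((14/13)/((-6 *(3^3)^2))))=-170586/7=-24369.43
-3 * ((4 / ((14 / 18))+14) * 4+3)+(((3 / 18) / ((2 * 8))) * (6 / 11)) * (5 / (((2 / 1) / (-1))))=-588227 / 2464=-238.73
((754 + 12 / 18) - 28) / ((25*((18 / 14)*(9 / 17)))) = 51884 / 1215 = 42.70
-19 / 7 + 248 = 1717 / 7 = 245.29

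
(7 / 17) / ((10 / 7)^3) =2401 / 17000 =0.14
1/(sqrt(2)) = sqrt(2)/2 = 0.71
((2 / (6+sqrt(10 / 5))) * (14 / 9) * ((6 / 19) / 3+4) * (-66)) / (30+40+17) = -1.31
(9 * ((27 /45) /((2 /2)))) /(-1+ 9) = 27 /40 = 0.68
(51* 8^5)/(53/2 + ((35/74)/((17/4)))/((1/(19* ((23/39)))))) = 81990844416/1361323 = 60228.80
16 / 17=0.94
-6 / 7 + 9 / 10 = 3 / 70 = 0.04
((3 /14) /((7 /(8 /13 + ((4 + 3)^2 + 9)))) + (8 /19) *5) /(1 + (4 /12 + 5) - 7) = -141591 /24206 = -5.85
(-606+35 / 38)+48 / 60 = -114813 / 190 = -604.28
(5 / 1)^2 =25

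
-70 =-70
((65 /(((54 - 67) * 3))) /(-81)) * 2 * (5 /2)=0.10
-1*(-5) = 5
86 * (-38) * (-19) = 62092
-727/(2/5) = -3635/2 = -1817.50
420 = 420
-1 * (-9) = 9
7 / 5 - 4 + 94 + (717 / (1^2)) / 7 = 6784 / 35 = 193.83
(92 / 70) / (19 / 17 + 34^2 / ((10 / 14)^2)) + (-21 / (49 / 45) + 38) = 126212323 / 6743961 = 18.71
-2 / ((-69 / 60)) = 40 / 23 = 1.74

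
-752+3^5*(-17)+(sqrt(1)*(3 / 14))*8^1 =-34169 / 7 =-4881.29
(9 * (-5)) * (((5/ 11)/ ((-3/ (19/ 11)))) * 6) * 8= 68400/ 121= 565.29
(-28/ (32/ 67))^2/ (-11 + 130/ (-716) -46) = -39373019/ 655072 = -60.10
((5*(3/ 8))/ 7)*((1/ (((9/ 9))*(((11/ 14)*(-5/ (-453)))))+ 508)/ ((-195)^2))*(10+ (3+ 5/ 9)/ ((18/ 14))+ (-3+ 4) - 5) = 1217011/ 31621590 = 0.04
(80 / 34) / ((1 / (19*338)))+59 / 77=19780763 / 1309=15111.35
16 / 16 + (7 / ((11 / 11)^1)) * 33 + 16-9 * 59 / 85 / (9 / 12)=20372 / 85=239.67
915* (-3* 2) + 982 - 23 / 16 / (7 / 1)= -504919 / 112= -4508.21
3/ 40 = 0.08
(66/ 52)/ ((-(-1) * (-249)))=-11/ 2158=-0.01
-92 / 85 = -1.08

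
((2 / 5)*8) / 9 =16 / 45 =0.36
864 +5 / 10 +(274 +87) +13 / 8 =9817 / 8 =1227.12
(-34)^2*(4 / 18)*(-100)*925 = -23762222.22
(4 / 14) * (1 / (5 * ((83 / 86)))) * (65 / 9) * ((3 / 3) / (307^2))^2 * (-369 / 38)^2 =8457111 / 1863102875843741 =0.00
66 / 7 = 9.43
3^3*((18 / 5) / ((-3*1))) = -162 / 5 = -32.40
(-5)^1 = -5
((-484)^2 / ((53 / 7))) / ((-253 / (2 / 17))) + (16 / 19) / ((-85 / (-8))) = -28167648 / 1968685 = -14.31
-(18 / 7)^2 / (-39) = 108 / 637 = 0.17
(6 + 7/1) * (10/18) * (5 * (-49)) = -15925/9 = -1769.44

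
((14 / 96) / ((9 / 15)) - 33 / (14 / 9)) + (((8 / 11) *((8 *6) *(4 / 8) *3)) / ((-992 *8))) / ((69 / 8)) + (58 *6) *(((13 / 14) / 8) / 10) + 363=1954228147 / 5646960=346.07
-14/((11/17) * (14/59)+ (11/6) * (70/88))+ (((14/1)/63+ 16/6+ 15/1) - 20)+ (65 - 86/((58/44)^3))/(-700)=-1318394987137/121669404300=-10.84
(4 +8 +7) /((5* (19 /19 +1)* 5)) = 19 /50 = 0.38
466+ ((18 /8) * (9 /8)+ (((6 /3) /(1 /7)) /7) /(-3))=44915 /96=467.86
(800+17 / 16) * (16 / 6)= 12817 / 6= 2136.17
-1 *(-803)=803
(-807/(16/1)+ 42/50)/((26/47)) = -932433/10400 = -89.66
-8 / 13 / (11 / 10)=-80 / 143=-0.56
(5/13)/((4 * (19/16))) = 20/247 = 0.08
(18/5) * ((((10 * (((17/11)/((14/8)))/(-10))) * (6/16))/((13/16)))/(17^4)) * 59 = -25488/24589565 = -0.00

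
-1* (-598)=598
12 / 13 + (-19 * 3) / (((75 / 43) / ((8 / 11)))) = -81668 / 3575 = -22.84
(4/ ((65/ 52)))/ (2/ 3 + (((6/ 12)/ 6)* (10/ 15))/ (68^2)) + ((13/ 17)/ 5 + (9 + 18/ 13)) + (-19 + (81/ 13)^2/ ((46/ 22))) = 14.90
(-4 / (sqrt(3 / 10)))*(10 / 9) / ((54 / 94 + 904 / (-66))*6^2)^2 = -0.00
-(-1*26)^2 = -676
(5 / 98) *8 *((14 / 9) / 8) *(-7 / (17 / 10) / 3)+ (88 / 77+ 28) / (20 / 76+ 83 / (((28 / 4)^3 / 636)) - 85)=32319008 / 103445289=0.31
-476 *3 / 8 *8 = -1428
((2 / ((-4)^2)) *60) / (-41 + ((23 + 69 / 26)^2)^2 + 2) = 3427320 / 197908400257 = 0.00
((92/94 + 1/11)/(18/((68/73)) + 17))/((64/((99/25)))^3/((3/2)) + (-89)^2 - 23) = 2487758427/904987271625385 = 0.00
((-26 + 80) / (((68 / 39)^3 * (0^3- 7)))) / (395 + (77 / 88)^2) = -1067742 / 290363213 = -0.00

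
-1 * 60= -60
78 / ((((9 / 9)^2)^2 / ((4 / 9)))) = 104 / 3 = 34.67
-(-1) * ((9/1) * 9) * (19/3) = 513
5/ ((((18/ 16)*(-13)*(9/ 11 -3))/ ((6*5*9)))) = 42.31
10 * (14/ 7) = 20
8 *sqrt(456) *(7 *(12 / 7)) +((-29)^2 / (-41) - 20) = -1661 / 41 +192 *sqrt(114) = 2009.49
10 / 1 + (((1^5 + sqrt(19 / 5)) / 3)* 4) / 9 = 10.44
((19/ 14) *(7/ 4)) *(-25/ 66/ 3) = -475/ 1584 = -0.30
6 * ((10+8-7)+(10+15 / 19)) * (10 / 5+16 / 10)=44712 / 95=470.65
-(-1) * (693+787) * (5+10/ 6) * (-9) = -88800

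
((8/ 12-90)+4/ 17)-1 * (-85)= -209/ 51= -4.10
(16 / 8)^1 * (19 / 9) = 38 / 9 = 4.22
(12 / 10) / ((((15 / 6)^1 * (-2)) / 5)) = -6 / 5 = -1.20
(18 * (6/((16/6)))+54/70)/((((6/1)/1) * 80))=963/11200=0.09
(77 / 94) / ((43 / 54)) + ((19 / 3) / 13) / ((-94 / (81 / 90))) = 538089 / 525460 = 1.02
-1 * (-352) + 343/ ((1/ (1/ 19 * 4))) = 8060/ 19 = 424.21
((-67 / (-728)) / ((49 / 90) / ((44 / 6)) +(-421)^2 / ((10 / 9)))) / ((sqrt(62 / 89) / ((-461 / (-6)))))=1698785 * sqrt(5518) / 2375986189304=0.00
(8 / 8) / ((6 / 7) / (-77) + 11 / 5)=2695 / 5899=0.46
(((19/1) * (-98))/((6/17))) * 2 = -31654/3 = -10551.33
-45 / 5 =-9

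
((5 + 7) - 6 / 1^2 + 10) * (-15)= -240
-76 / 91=-0.84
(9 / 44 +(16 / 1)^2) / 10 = 11273 / 440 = 25.62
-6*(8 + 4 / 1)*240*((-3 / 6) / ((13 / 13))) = 8640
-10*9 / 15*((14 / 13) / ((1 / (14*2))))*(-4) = 9408 / 13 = 723.69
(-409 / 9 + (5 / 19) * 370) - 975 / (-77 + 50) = 5018 / 57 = 88.04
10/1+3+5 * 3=28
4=4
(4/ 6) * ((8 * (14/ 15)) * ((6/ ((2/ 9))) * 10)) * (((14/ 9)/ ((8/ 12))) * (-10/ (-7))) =4480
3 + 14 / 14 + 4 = 8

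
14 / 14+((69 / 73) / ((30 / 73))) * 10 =24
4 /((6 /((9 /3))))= 2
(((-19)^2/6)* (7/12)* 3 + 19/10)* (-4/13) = -12863/390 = -32.98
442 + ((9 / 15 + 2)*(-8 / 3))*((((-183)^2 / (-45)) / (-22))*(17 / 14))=907868 / 5775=157.21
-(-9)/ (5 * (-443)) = -9/ 2215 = -0.00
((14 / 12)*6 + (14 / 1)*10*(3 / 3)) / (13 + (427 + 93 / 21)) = 343 / 1037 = 0.33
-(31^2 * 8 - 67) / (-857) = 8.89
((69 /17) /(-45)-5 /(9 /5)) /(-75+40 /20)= 2194 /55845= 0.04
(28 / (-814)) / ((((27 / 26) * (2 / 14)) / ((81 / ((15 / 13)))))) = -33124 / 2035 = -16.28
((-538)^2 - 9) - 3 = 289432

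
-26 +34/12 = -139/6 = -23.17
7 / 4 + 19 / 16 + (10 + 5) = 287 / 16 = 17.94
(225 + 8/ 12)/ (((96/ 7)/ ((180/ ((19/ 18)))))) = 213255/ 76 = 2805.99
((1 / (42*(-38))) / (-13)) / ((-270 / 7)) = -1 / 800280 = -0.00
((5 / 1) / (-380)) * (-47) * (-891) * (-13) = 544401 / 76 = 7163.17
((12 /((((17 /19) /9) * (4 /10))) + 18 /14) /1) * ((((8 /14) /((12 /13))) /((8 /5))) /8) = 14.66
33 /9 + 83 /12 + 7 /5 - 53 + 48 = 419 /60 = 6.98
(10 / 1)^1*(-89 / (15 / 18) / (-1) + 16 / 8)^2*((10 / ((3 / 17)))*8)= 160989184 / 3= 53663061.33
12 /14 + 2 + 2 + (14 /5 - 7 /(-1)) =14.66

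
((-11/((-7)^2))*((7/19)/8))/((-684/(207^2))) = 52371/80864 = 0.65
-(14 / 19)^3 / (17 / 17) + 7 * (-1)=-50757 / 6859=-7.40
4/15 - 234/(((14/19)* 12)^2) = -64123/23520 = -2.73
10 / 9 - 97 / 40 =-473 / 360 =-1.31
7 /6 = 1.17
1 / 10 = 0.10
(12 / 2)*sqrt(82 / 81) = 2*sqrt(82) / 3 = 6.04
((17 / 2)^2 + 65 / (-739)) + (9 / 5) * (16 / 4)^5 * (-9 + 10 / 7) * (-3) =41939.13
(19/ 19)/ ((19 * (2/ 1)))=1/ 38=0.03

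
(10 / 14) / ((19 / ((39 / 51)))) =65 / 2261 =0.03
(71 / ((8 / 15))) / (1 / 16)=2130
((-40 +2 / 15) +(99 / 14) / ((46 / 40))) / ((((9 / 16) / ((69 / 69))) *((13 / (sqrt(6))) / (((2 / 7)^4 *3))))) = -20845568 *sqrt(6) / 226138185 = -0.23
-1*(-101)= 101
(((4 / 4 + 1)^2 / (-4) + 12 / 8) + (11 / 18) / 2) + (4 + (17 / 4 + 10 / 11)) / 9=1.82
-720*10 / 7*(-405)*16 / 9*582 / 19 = 22684872.18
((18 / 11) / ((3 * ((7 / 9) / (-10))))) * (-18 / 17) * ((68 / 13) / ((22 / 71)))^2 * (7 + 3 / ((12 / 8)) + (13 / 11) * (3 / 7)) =2438950331520 / 121242121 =20116.36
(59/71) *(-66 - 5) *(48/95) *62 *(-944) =165751296/95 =1744750.48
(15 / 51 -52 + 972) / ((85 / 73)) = 790.37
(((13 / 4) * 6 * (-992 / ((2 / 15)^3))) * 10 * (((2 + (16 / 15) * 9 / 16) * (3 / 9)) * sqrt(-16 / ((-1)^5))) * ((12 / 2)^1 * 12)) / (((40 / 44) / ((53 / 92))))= -296881556400 / 23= -12907893756.52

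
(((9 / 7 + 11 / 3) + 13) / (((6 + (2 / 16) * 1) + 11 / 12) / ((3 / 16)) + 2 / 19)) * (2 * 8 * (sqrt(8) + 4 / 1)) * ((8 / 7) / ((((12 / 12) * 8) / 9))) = 773604 * sqrt(2) / 39445 + 1547208 / 39445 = 66.96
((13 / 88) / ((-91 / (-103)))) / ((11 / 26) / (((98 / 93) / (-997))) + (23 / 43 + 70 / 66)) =-1209117 / 2883026834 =-0.00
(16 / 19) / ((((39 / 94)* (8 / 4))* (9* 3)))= 752 / 20007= 0.04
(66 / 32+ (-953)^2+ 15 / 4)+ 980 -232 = 14543405 / 16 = 908962.81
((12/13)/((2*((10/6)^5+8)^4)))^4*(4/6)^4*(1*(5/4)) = 47298825412590695461146627266042655232320/5426628218178041603850430188409274711229221693107634769092748241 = 0.00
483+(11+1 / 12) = 5929 / 12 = 494.08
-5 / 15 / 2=-0.17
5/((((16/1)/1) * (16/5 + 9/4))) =25/436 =0.06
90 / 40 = 9 / 4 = 2.25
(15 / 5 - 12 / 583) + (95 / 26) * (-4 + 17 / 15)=-340825 / 45474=-7.49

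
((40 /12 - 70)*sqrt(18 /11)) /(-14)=100*sqrt(22) /77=6.09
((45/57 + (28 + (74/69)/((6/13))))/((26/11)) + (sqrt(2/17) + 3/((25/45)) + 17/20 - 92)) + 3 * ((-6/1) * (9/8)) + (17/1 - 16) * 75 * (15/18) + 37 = sqrt(34)/17 + 681371/102258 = 7.01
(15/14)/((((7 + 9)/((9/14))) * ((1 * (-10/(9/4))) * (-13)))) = 243/326144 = 0.00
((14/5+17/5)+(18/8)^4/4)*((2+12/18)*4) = 64549/480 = 134.48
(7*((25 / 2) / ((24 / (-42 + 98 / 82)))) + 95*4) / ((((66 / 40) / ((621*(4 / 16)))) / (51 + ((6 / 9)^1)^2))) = 1119269.03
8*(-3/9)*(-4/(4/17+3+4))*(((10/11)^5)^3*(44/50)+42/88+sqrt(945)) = 142116865883066936/140127688592215929+544*sqrt(105)/123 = 46.33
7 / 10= 0.70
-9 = -9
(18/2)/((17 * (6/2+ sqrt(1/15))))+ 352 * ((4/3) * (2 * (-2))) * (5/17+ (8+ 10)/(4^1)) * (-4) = 246029503/6834-9 * sqrt(15)/2278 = 36000.79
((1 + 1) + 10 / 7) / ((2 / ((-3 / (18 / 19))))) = -38 / 7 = -5.43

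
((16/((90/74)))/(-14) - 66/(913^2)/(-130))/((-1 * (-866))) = -291597403/268732794330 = -0.00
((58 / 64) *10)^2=21025 / 256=82.13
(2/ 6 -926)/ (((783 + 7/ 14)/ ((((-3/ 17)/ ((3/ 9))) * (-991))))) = -16512042/ 26639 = -619.84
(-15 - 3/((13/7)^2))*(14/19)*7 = -262836/3211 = -81.85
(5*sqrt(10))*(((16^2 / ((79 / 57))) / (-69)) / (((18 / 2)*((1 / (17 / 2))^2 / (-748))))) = 1314325760*sqrt(10) / 16353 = 254159.05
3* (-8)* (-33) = 792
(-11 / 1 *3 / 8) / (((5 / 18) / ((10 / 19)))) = -297 / 38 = -7.82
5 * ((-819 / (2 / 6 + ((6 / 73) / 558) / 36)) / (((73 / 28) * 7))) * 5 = -274201200 / 81469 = -3365.71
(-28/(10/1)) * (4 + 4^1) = -112/5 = -22.40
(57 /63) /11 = 0.08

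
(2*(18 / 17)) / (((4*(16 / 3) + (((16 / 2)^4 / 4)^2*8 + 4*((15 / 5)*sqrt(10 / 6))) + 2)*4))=339739569 / 5383238876945146-81*sqrt(15) / 2691619438472573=0.00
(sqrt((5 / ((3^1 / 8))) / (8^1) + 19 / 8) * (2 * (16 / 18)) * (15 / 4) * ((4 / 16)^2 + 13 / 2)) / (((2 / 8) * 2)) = 175 * sqrt(582) / 24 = 175.91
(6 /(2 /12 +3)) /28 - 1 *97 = -12892 /133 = -96.93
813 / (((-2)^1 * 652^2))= -0.00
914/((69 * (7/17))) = 15538/483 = 32.17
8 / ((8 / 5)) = 5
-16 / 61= -0.26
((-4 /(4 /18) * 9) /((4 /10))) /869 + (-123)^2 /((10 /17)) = 223496667 /8690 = 25718.83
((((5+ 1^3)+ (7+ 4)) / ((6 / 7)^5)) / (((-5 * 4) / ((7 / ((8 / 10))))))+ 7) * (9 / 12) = -1129121 / 165888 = -6.81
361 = 361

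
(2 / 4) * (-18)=-9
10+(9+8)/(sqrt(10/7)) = 10+17 * sqrt(70)/10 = 24.22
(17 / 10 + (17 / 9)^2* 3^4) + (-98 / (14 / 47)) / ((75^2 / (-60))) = 220657 / 750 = 294.21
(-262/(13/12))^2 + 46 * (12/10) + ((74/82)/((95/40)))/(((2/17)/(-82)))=935684116/16055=58279.92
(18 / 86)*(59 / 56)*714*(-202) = -31804.43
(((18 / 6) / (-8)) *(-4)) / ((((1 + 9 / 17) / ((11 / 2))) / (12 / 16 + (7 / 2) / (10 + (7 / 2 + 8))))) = 88077 / 17888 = 4.92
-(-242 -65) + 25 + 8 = 340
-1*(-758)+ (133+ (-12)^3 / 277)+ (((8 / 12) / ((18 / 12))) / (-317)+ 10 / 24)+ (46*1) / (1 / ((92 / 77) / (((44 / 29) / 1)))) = 2467026257165 / 2677472028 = 921.40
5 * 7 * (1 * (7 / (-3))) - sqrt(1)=-248 / 3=-82.67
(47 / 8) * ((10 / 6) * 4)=235 / 6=39.17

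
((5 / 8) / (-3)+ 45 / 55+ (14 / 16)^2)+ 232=492889 / 2112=233.38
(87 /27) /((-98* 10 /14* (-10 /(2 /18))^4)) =-0.00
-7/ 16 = -0.44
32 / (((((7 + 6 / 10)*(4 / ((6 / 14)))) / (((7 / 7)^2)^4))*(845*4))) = 3 / 22477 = 0.00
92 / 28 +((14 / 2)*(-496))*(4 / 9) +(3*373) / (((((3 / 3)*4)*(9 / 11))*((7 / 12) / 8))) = 198407 / 63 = 3149.32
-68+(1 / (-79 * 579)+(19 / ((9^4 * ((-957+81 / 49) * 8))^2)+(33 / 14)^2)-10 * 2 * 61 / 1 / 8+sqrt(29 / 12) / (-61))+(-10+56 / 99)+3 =-10983545252840174757787378897 / 49614384465062347966092288-sqrt(87) / 366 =-221.40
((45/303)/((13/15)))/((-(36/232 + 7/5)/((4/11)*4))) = -1044000/6513793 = -0.16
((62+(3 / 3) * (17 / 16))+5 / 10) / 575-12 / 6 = -17383 / 9200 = -1.89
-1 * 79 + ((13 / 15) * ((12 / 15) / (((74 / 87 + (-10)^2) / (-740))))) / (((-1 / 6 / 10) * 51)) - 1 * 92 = -12306641 / 74579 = -165.01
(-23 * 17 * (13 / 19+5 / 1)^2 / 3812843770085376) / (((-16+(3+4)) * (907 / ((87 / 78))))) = 11339 / 25045623398766477312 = 0.00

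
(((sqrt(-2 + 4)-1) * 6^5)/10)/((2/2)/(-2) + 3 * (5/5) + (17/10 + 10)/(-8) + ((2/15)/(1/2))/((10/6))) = -311040/479 + 311040 * sqrt(2)/479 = 268.97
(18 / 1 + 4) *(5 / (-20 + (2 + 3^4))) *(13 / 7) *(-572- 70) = -306020 / 147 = -2081.77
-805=-805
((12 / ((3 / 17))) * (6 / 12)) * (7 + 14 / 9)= 290.89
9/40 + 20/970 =953/3880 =0.25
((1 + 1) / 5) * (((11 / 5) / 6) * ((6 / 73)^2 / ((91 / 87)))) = 11484 / 12123475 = 0.00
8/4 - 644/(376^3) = 26578527/13289344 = 2.00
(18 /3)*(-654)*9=-35316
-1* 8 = -8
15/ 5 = 3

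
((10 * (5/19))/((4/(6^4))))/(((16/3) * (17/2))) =18.81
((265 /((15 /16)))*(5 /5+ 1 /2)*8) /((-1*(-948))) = 848 /237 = 3.58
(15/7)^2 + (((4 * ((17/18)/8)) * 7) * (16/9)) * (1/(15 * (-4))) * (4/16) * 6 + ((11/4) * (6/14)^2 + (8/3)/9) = 416453/79380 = 5.25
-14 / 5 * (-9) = 126 / 5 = 25.20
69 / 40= 1.72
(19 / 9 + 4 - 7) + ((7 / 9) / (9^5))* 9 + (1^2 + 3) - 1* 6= -170579 / 59049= -2.89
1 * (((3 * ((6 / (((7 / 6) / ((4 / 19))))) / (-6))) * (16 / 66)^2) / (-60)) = 128 / 241395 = 0.00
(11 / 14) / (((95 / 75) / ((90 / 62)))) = 7425 / 8246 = 0.90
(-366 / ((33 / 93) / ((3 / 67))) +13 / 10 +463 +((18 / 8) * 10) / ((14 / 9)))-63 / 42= 44478809 / 103180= 431.08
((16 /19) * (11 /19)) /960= 11 /21660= 0.00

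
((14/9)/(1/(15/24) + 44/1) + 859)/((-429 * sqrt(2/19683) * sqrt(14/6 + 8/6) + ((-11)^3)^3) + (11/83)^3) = -3264413110398879314827923/8960430370692506020046315382154 + 11238049287498624279 * sqrt(22)/41200058844444142680172958127144092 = -0.00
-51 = -51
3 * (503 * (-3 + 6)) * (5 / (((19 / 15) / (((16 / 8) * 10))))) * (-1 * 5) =-33952500 / 19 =-1786973.68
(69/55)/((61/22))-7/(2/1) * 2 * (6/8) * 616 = -986232/305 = -3233.55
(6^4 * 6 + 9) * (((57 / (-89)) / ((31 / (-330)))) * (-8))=-1171486800 / 2759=-424605.58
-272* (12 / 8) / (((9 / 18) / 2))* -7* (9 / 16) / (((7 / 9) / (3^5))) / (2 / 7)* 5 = 35134155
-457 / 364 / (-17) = 0.07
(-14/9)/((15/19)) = -266/135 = -1.97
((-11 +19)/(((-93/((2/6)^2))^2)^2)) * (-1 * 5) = -40/490796923761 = -0.00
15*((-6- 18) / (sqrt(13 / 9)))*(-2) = 2160*sqrt(13) / 13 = 599.08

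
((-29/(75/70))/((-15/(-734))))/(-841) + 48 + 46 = 95.57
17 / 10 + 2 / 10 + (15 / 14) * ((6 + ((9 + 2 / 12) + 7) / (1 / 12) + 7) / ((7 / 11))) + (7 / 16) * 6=691969 / 1960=353.05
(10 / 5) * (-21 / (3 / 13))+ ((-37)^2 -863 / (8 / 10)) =433 / 4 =108.25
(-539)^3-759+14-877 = -156592441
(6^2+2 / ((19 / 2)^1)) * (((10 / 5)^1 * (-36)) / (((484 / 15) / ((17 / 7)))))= -3157920 / 16093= -196.23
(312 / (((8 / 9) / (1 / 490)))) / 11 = 0.07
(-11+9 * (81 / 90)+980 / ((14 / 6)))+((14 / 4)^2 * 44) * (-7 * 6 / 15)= -10921 / 10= -1092.10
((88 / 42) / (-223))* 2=-88 / 4683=-0.02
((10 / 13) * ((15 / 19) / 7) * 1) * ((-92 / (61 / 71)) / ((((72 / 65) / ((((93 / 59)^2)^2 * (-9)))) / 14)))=91617669924750 / 14044021399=6523.61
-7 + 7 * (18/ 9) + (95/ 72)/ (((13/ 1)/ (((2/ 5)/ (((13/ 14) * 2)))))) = 42721/ 6084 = 7.02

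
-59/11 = -5.36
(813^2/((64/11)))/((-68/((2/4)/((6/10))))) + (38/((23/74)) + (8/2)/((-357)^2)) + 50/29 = -1268.22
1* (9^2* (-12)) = -972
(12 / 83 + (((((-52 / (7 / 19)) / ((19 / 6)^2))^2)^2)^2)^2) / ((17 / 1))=1887867903140749245562590177151595436663711829715459340 / 13525498146861844541785634807856311491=139578437898700838.78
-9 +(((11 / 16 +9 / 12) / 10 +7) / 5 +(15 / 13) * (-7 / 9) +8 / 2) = -139423 / 31200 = -4.47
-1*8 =-8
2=2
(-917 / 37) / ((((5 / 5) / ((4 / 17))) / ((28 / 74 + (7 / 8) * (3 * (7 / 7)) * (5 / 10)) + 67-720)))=353572275 / 93092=3798.10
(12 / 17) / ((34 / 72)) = 432 / 289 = 1.49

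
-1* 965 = -965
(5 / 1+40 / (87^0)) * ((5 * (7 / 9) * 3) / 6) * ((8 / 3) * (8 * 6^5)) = 14515200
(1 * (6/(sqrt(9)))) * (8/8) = 2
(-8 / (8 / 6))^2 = 36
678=678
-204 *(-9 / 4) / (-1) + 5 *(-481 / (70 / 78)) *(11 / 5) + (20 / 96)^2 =-128109589 / 20160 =-6354.64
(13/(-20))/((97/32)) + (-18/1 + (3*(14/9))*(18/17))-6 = -158908/8245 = -19.27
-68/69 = -0.99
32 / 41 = 0.78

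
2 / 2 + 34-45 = -10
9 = 9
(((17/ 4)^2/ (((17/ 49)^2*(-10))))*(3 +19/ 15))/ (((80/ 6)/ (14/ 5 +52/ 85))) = -69629/ 4250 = -16.38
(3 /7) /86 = 3 /602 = 0.00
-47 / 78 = -0.60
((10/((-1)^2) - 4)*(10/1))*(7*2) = 840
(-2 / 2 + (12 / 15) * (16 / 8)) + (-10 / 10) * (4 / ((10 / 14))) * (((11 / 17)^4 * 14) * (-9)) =51904011 / 417605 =124.29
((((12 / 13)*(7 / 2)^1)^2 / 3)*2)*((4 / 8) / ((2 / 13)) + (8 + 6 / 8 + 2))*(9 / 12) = 12348 / 169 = 73.07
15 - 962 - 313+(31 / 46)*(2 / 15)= -1259.91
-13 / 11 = -1.18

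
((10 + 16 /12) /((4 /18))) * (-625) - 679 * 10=-38665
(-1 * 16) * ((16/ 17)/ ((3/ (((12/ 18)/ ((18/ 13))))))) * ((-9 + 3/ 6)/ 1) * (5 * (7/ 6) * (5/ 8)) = 18200/ 243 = 74.90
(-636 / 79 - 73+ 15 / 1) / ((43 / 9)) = -46962 / 3397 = -13.82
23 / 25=0.92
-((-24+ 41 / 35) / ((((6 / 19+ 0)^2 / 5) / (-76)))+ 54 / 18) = -5480530 / 63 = -86992.54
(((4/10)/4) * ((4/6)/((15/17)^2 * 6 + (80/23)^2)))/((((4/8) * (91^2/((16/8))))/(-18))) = -1834572/53076034375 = -0.00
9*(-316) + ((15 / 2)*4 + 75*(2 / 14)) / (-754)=-15010917 / 5278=-2844.05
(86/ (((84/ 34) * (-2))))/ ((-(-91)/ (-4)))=0.77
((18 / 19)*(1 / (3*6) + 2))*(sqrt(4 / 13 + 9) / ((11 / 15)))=555*sqrt(13) / 247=8.10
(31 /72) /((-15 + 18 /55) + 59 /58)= -0.03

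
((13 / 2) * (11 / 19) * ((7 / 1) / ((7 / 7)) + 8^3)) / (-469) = -74217 / 17822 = -4.16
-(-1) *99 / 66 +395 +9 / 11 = 8741 / 22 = 397.32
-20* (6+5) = -220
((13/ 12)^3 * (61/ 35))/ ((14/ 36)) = 134017/ 23520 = 5.70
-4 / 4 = -1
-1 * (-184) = 184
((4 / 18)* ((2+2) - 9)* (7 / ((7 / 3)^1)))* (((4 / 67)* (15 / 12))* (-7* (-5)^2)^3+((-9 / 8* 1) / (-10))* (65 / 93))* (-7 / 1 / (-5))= 93038731709 / 49848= 1866448.64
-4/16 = -1/4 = -0.25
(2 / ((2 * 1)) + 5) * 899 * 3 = 16182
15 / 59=0.25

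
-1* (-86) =86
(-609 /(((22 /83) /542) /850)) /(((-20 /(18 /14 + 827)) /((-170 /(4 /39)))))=-1598517185460975 /22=-72659872066407.95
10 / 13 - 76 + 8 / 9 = -8698 / 117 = -74.34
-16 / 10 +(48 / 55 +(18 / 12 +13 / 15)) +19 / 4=4217 / 660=6.39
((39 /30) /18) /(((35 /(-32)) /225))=-104 /7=-14.86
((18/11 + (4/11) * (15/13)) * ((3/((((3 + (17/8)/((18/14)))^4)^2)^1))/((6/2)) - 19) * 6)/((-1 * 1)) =234.38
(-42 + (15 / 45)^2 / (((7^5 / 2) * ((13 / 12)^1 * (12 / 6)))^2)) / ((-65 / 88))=176440819929968 / 3102990610265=56.86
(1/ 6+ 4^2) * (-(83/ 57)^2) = -668233/ 19494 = -34.28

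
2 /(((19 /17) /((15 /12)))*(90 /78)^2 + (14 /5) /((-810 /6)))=1939275 /1134139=1.71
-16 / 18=-8 / 9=-0.89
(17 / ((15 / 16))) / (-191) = -272 / 2865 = -0.09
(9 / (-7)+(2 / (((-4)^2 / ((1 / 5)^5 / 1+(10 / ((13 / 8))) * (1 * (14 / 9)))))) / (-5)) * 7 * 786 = -20452482289 / 2437500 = -8390.76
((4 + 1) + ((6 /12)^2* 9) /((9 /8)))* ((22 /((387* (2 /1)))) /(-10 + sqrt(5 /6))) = -0.02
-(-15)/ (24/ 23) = 115/ 8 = 14.38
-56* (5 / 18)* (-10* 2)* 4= 11200 / 9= 1244.44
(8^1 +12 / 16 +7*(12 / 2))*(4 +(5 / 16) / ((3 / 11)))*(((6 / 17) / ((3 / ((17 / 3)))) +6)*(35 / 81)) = 8774675 / 11664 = 752.29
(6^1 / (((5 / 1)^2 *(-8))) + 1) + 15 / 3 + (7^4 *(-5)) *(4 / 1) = -4801403 / 100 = -48014.03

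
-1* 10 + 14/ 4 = -6.50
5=5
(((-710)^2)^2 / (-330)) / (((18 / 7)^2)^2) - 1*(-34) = -7626666037241 / 433026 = -17612489.87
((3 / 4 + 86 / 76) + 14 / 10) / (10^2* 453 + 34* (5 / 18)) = 11223 / 154958300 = 0.00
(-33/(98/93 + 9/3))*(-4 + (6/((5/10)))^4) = -63626508/377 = -168770.58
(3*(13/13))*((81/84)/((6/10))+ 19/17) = 3891/476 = 8.17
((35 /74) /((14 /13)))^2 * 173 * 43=31429775 /21904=1434.89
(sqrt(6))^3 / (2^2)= 3 *sqrt(6) / 2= 3.67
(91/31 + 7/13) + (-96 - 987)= -435049/403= -1079.53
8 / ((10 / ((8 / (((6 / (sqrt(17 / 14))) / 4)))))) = 32*sqrt(238) / 105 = 4.70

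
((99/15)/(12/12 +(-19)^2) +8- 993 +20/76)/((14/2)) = -33864473/240730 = -140.67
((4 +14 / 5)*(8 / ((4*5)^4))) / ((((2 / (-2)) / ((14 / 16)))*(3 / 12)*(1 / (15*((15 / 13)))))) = -1071 / 52000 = -0.02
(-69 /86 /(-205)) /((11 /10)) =69 /19393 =0.00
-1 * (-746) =746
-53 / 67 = -0.79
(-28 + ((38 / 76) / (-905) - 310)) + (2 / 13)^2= -103383749 / 305890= -337.98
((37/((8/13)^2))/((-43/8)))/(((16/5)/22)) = -343915/2752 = -124.97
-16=-16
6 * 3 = 18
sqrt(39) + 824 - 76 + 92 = sqrt(39) + 840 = 846.24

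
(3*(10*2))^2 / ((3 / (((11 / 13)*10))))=132000 / 13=10153.85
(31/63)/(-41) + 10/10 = 2552/2583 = 0.99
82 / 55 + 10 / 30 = 301 / 165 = 1.82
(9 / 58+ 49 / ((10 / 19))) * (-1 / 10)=-6761 / 725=-9.33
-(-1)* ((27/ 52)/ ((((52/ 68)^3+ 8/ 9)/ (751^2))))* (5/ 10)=673337669859/ 6144008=109592.58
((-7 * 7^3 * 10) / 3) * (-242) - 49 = 5810273 / 3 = 1936757.67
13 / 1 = 13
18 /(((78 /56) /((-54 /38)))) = -4536 /247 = -18.36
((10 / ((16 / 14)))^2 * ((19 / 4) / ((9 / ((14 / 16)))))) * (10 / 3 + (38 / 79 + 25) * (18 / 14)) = 1393730275 / 1092096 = 1276.20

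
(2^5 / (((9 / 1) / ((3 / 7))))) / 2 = 16 / 21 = 0.76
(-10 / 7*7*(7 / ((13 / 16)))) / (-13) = 1120 / 169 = 6.63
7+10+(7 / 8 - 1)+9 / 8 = 18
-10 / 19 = -0.53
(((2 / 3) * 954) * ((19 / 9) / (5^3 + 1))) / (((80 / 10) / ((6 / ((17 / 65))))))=65455 / 2142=30.56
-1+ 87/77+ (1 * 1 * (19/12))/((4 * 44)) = 2053/14784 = 0.14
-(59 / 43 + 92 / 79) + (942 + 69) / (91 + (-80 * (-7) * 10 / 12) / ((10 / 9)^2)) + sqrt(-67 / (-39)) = -607006 / 1593193 + sqrt(2613) / 39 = 0.93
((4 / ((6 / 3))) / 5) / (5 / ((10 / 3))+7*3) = 4 / 225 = 0.02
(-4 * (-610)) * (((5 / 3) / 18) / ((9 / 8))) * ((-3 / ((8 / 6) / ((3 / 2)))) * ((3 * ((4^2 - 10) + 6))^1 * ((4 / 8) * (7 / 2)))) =-42700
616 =616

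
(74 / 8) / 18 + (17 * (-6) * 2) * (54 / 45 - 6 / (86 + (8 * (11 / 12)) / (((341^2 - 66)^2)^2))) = -44291177435304206090852767 / 192525509226873394068840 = -230.05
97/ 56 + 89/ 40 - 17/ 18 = 949/ 315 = 3.01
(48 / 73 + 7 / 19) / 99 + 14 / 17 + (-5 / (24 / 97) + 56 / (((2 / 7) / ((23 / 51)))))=1288876033 / 18674568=69.02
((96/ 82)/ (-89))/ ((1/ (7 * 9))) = -3024/ 3649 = -0.83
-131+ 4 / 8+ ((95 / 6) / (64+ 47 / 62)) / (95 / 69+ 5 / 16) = -130.36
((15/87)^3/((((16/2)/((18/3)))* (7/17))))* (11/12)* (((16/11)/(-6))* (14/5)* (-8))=3400/73167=0.05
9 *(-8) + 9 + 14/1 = -49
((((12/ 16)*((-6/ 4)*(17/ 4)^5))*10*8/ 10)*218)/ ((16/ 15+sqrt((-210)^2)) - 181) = -20893195755/ 230912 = -90481.20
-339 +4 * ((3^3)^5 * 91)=5223001809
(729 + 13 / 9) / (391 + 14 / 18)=3287 / 1763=1.86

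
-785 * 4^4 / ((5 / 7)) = -281344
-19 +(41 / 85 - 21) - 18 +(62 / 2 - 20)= -3954 / 85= -46.52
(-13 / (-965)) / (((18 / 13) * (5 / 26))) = 2197 / 43425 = 0.05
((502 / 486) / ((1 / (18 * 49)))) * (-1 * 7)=-172186 / 27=-6377.26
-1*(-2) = 2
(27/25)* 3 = 81/25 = 3.24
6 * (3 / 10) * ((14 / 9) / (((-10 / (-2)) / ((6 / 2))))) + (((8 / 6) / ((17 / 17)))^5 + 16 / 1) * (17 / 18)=1135654 / 54675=20.77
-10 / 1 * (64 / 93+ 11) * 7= -76090 / 93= -818.17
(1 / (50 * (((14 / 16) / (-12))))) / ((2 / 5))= -24 / 35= -0.69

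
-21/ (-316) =21/ 316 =0.07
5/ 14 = 0.36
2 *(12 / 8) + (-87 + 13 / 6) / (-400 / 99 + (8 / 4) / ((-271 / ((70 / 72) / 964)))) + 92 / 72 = 31692912823 / 1253973510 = 25.27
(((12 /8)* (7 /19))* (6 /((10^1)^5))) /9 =7 /1900000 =0.00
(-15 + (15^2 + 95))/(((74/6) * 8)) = 915/296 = 3.09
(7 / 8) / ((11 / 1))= 7 / 88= 0.08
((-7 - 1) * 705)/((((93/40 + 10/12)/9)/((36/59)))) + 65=-217829735/22361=-9741.50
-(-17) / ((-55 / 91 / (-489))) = 756483 / 55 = 13754.24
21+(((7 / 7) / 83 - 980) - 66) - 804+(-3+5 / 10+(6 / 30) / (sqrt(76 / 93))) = -304027 / 166+sqrt(1767) / 190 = -1831.27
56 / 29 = 1.93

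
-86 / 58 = -43 / 29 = -1.48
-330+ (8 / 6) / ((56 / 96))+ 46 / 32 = -36543 / 112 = -326.28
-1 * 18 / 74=-0.24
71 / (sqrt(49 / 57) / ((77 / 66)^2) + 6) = 10.63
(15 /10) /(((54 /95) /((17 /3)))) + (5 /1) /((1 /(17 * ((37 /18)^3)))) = 4392715 /5832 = 753.21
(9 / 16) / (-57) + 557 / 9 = 169301 / 2736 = 61.88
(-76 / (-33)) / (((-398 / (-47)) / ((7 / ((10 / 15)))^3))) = 2756691 / 8756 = 314.83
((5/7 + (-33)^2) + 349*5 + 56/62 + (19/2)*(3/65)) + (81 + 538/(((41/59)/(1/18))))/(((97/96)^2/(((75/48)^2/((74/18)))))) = 1170994607274967/402654109130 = 2908.19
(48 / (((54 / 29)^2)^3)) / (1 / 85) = 97.88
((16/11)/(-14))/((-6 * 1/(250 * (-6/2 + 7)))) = 4000/231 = 17.32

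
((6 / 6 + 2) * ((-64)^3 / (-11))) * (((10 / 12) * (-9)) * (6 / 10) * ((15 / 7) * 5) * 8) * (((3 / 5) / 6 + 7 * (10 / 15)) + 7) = -24984944640 / 77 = -324479800.52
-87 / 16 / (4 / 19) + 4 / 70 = -57727 / 2240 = -25.77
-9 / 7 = -1.29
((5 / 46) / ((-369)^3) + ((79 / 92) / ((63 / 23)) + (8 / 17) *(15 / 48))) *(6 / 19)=253332849589 / 1741871998818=0.15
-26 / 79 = -0.33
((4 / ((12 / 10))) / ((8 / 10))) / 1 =4.17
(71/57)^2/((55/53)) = 267173/178695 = 1.50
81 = 81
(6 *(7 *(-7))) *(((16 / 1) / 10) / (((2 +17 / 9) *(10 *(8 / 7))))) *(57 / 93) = -25137 / 3875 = -6.49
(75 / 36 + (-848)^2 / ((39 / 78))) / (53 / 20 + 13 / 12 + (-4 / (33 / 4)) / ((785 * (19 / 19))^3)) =385234.84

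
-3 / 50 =-0.06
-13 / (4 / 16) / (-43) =52 / 43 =1.21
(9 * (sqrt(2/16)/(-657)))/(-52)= sqrt(2)/15184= 0.00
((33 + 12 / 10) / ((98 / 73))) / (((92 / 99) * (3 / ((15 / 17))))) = 1235817 / 153272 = 8.06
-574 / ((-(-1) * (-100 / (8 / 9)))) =1148 / 225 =5.10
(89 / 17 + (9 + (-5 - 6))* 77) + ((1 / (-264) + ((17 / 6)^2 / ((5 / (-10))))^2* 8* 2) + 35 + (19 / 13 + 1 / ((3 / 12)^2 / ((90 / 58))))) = 184424352517 / 45683352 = 4037.01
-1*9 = -9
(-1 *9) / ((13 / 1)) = -0.69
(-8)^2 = 64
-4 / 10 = -2 / 5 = -0.40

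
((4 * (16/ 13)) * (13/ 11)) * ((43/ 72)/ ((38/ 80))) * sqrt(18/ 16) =3440 * sqrt(2)/ 627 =7.76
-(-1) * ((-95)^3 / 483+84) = -816803 / 483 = -1691.10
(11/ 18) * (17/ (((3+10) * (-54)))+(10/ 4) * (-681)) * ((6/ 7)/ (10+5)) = -6573446/ 110565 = -59.45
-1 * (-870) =870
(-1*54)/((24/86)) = -387/2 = -193.50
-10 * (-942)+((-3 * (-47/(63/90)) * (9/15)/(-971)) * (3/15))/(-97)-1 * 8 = 9412.00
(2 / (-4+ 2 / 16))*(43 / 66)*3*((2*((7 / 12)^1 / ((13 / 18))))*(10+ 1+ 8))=-137256 / 4433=-30.96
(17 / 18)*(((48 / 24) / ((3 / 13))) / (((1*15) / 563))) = 124423 / 405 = 307.22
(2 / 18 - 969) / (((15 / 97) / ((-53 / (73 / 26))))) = 118271.69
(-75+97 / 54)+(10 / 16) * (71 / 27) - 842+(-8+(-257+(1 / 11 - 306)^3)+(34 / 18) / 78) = -106996651883899 / 3737448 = -28628265.03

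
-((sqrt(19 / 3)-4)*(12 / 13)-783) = 10227 / 13-4*sqrt(57) / 13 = 784.37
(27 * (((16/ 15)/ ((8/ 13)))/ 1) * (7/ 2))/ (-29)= -819/ 145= -5.65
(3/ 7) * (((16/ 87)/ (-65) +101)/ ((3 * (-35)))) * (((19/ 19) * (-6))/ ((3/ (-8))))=-9138224/ 1385475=-6.60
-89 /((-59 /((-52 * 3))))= -13884 /59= -235.32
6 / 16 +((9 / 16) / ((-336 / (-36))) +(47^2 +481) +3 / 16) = 1205399 / 448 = 2690.62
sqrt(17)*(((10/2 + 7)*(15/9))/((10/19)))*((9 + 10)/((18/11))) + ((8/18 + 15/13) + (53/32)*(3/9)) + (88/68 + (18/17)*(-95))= -6183005/63648 + 3971*sqrt(17)/9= 1722.06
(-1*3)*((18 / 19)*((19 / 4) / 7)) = -27 / 14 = -1.93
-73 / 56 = -1.30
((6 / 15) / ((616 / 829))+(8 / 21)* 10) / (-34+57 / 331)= -6648797 / 51730140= -0.13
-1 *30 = -30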